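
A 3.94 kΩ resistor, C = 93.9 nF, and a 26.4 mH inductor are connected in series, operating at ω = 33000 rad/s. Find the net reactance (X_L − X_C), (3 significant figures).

X_L = ωL = 871 Ω
X_C = 1/(ωC) = 323 Ω
X = 871 − 323 = 548 Ω

548 Ω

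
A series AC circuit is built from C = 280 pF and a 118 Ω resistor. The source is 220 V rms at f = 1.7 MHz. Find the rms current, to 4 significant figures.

ω = 2πf = 1.068e+07 rad/s
X_C = 1/(ωC) = 334.4 Ω
Z = 118.0 − j334.4 Ω
|Z| = √(118.0² + 334.4²) = 354.6 Ω
I = V/|Z| = 220/354.6 = 620.5 mA

620.5 mA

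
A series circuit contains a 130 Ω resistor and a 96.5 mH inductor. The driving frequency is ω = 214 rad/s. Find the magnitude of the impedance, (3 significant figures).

132 Ω

X_L = ωL = 20.7 Ω
Z = 130 + j20.7 Ω
|Z| = √(130² + 20.7²) = 132 Ω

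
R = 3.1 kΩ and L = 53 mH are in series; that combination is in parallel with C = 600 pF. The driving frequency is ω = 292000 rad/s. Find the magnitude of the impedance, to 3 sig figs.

8790 Ω

X_L = ωL = 15500 Ω
X_C = 1/(ωC) = 5710 Ω
Branch 1 (R+jX_L): Z₁ = 3100 + j15500 Ω, |Z₁| = 15800 Ω
Branch 2 (−jX_C): Z₂ = −j5710 Ω
Parallel: Z = Z₁Z₂/(Z₁+Z₂), |Z| = 8790 Ω, ∠Z = -83.7°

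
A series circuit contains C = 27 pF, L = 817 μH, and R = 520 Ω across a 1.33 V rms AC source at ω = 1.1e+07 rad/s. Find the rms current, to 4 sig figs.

X_L = ωL = 8987 Ω
X_C = 1/(ωC) = 3367 Ω
Net reactance X = X_L − X_C = 5620 Ω
Z = 520.0 + j5620 Ω
|Z| = √(520.0² + 5620²) = 5644 Ω
I = V/|Z| = 1.33/5644 = 235.6 μA

235.6 μA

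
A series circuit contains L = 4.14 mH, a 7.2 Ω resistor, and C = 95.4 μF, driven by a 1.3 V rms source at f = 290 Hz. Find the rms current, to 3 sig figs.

ω = 2πf = 1822 rad/s
X_L = ωL = 7.54 Ω
X_C = 1/(ωC) = 5.75 Ω
Net reactance X = X_L − X_C = 1.79 Ω
Z = 7.20 + j1.79 Ω
|Z| = √(7.20² + 1.79²) = 7.42 Ω
I = V/|Z| = 1.3/7.42 = 175 mA

175 mA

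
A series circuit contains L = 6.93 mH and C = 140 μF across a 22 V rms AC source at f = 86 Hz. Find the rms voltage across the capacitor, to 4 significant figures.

30.70 V

ω = 2πf = 540.4 rad/s
X_L = ωL = 3.745 Ω
X_C = 1/(ωC) = 13.22 Ω
Net reactance X = X_L − X_C = -9.474 Ω
Z = − j9.474 Ω
|Z| = √(0² + 9.474²) = 9.474 Ω
I = V/|Z| = 2.322 A
V_C = I·|Z_C| = 2.322 × 13.22 = 30.70 V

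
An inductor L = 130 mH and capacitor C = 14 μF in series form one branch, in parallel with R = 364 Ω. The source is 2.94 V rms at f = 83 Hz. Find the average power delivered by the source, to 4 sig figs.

23.75 mW

ω = 2πf = 521.5 rad/s
X_L = ωL = 67.80 Ω
X_C = 1/(ωC) = 137.0 Ω
Branch 1: Z₁ = R = 364.0 Ω
Branch 2 (series LC): Z₂ = j(X_L − X_C) = −j69.17 Ω
Parallel: Z = Z₁Z₂/(Z₁+Z₂), |Z| = 67.95 Ω, ∠Z = -79.24°
I = V/|Z| = 43.26 mA
P = VI cos φ = 2.94 × 0.04326 × cos(-79.24°) = 23.75 mW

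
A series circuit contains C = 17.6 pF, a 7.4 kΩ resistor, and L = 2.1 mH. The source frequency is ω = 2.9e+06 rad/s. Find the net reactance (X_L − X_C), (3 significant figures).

-13500 Ω

X_L = ωL = 6090 Ω
X_C = 1/(ωC) = 19600 Ω
X = 6090 − 19600 = -13500 Ω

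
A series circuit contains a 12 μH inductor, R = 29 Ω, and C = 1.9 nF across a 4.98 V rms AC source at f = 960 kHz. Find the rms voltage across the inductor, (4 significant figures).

ω = 2πf = 6.032e+06 rad/s
X_L = ωL = 72.38 Ω
X_C = 1/(ωC) = 87.26 Ω
Net reactance X = X_L − X_C = -14.87 Ω
Z = 29.00 − j14.87 Ω
|Z| = √(29.00² + 14.87²) = 32.59 Ω
I = V/|Z| = 152.8 mA
V_L = I·|Z_L| = 0.1528 × 72.38 = 11.06 V

11.06 V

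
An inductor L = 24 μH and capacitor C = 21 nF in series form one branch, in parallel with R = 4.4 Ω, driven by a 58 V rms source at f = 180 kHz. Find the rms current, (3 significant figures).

13.7 A

ω = 2πf = 1.131e+06 rad/s
X_L = ωL = 27.1 Ω
X_C = 1/(ωC) = 42.1 Ω
Branch 1: Z₁ = R = 4.40 Ω
Branch 2 (series LC): Z₂ = j(X_L − X_C) = −j15.0 Ω
Parallel: Z = Z₁Z₂/(Z₁+Z₂), |Z| = 4.22 Ω, ∠Z = -16.4°
I = V/|Z| = 58/4.22 = 13.7 A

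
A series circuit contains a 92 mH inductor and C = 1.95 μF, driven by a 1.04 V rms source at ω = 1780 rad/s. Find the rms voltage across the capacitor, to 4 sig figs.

2.410 V

X_L = ωL = 163.8 Ω
X_C = 1/(ωC) = 288.1 Ω
Net reactance X = X_L − X_C = -124.3 Ω
Z = − j124.3 Ω
|Z| = √(0² + 124.3²) = 124.3 Ω
I = V/|Z| = 8.364 mA
V_C = I·|Z_C| = 0.008364 × 288.1 = 2.410 V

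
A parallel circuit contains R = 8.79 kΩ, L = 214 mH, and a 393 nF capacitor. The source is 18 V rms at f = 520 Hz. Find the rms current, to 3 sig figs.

ω = 2πf = 3267 rad/s
X_L = ωL = 699 Ω
X_C = 1/(ωC) = 779 Ω
Parallel: admittances add. Y = 1/R + 1/(jωL) + jωC
Y = (0.000114 − j0.000146) S
|Y| = 0.000185 S → |Z| = 1/|Y| = 5400 Ω, ∠Z = −∠Y = 52.1°
I = V/|Z| = 18/5400 = 3.33 mA

3.33 mA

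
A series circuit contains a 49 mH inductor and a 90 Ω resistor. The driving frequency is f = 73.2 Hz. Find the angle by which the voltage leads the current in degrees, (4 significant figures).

14.06°

ω = 2πf = 459.9 rad/s
X_L = ωL = 22.54 Ω
Z = 90.00 + j22.54 Ω
|Z| = √(90.00² + 22.54²) = 92.78 Ω
∠Z = arctan(22.54/90.00) = 14.06°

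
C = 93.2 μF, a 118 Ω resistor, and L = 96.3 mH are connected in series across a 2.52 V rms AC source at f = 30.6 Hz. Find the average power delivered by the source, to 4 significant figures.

48.93 mW

ω = 2πf = 192.3 rad/s
X_L = ωL = 18.52 Ω
X_C = 1/(ωC) = 55.81 Ω
Net reactance X = X_L − X_C = -37.29 Ω
Z = 118.0 − j37.29 Ω
|Z| = √(118.0² + 37.29²) = 123.8 Ω
∠Z = arctan(-37.29/118.0) = -17.54°
I = V/|Z| = 20.36 mA
P = VI cos φ = 2.52 × 0.02036 × cos(-17.54°) = 48.93 mW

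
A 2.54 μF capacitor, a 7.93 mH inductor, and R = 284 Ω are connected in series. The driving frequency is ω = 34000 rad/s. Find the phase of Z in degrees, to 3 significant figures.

X_L = ωL = 270 Ω
X_C = 1/(ωC) = 11.6 Ω
Net reactance X = X_L − X_C = 258 Ω
Z = 284 + j258 Ω
|Z| = √(284² + 258²) = 384 Ω
∠Z = arctan(258/284) = 42.3°

42.3°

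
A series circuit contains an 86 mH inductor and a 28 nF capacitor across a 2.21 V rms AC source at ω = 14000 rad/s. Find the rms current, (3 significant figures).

X_L = ωL = 1200 Ω
X_C = 1/(ωC) = 2550 Ω
Net reactance X = X_L − X_C = -1350 Ω
Z = − j1350 Ω
|Z| = √(0² + 1350²) = 1350 Ω
I = V/|Z| = 2.21/1350 = 1.64 mA

1.64 mA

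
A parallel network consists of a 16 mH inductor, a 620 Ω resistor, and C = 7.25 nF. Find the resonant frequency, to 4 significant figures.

14.78 kHz

ω₀ = 1/√(LC) = 1/√(0.016 × 7.25e-09) = 92850 rad/s
f₀ = ω₀/(2π) = 14.78 kHz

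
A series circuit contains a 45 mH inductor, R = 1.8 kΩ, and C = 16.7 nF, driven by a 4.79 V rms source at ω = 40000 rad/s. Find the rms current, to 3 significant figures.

2.62 mA

X_L = ωL = 1800 Ω
X_C = 1/(ωC) = 1500 Ω
Net reactance X = X_L − X_C = 303 Ω
Z = 1800 + j303 Ω
|Z| = √(1800² + 303²) = 1830 Ω
I = V/|Z| = 4.79/1830 = 2.62 mA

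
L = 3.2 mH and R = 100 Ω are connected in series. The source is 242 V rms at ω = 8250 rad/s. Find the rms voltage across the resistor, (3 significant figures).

X_L = ωL = 26.4 Ω
Z = 100 + j26.4 Ω
|Z| = √(100² + 26.4²) = 103 Ω
I = V/|Z| = 2.34 A
V_R = I·|Z_R| = 2.34 × 100 = 234 V

234 V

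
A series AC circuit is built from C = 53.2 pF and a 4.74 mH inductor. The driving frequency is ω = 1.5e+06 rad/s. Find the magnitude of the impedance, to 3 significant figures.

X_L = ωL = 7110 Ω
X_C = 1/(ωC) = 12500 Ω
Net reactance X = X_L − X_C = -5420 Ω
Z = − j5420 Ω
|Z| = √(0² + 5420²) = 5420 Ω

5420 Ω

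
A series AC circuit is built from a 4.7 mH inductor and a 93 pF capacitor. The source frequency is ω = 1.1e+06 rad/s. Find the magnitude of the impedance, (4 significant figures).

4605 Ω

X_L = ωL = 5170 Ω
X_C = 1/(ωC) = 9775 Ω
Net reactance X = X_L − X_C = -4605 Ω
Z = − j4605 Ω
|Z| = √(0² + 4605²) = 4605 Ω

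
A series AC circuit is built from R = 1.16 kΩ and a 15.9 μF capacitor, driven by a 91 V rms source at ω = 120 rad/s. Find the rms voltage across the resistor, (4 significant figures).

82.93 V

X_C = 1/(ωC) = 524.1 Ω
Z = 1160 − j524.1 Ω
|Z| = √(1160² + 524.1²) = 1273 Ω
I = V/|Z| = 71.49 mA
V_R = I·|Z_R| = 0.07149 × 1160 = 82.93 V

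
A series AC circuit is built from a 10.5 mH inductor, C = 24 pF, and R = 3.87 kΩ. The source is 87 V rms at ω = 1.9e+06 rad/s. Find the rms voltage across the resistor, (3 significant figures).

X_L = ωL = 20000 Ω
X_C = 1/(ωC) = 21900 Ω
Net reactance X = X_L − X_C = -1980 Ω
Z = 3870 − j1980 Ω
|Z| = √(3870² + 1980²) = 4350 Ω
I = V/|Z| = 20.0 mA
V_R = I·|Z_R| = 0.0200 × 3870 = 77.5 V

77.5 V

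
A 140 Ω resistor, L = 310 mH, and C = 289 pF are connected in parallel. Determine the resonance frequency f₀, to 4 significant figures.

16.81 kHz

ω₀ = 1/√(LC) = 1/√(0.31 × 2.89e-10) = 105700 rad/s
f₀ = ω₀/(2π) = 16.81 kHz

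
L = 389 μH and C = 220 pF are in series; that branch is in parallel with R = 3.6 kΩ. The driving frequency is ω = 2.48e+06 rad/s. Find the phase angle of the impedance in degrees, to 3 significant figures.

-76.4°

X_L = ωL = 965 Ω
X_C = 1/(ωC) = 1830 Ω
Branch 1: Z₁ = R = 3600 Ω
Branch 2 (series LC): Z₂ = j(X_L − X_C) = −j868 Ω
Parallel: Z = Z₁Z₂/(Z₁+Z₂), |Z| = 844 Ω, ∠Z = -76.4°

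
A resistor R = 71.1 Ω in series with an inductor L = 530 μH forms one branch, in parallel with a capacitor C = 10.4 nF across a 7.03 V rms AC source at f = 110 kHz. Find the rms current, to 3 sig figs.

ω = 2πf = 691200 rad/s
X_L = ωL = 366 Ω
X_C = 1/(ωC) = 139 Ω
Branch 1 (R+jX_L): Z₁ = 71.1 + j366 Ω, |Z₁| = 373 Ω
Branch 2 (−jX_C): Z₂ = −j139 Ω
Parallel: Z = Z₁Z₂/(Z₁+Z₂), |Z| = 218 Ω, ∠Z = -83.6°
I = V/|Z| = 7.03/218 = 32.2 mA

32.2 mA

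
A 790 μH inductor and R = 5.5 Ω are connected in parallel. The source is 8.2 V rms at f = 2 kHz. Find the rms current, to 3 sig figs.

1.70 A

ω = 2πf = 12570 rad/s
X_L = ωL = 9.93 Ω
Parallel: admittances add. Y = 1/R + 1/(jωL)
Y = (0.182 − j0.101) S
|Y| = 0.208 S → |Z| = 1/|Y| = 4.81 Ω, ∠Z = −∠Y = 29.0°
I = V/|Z| = 8.2/4.81 = 1.70 A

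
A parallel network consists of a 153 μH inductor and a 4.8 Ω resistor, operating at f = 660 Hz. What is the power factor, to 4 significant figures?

ω = 2πf = 4147 rad/s
X_L = ωL = 0.6345 Ω
Parallel: admittances add. Y = 1/R + 1/(jωL)
Y = (0.2083 − j1.576) S
|Y| = 1.590 S → |Z| = 1/|Y| = 0.6290 Ω, ∠Z = −∠Y = 82.47°
cos φ = cos(82.47°) = 0.1310

0.1310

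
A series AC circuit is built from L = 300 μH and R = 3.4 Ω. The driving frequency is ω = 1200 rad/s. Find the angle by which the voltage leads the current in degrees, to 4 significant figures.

6.044°

X_L = ωL = 0.3600 Ω
Z = 3.400 + j0.3600 Ω
|Z| = √(3.400² + 0.3600²) = 3.419 Ω
∠Z = arctan(0.3600/3.400) = 6.044°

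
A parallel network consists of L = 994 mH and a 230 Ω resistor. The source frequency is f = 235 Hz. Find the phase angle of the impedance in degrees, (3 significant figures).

ω = 2πf = 1477 rad/s
X_L = ωL = 1470 Ω
Parallel: admittances add. Y = 1/R + 1/(jωL)
Y = (0.00435 − j0.000681) S
|Y| = 0.00440 S → |Z| = 1/|Y| = 227 Ω, ∠Z = −∠Y = 8.91°

8.91°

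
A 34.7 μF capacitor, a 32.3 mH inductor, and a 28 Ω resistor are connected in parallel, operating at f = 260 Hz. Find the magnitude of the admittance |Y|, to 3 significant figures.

ω = 2πf = 1634 rad/s
X_L = ωL = 52.8 Ω
X_C = 1/(ωC) = 17.6 Ω
Parallel: admittances add. Y = 1/R + 1/(jωL) + jωC
Y = (0.0357 + j0.0377) S
|Y| = 0.0520 S → |Z| = 1/|Y| = 19.2 Ω, ∠Z = −∠Y = -46.6°

52.0 mS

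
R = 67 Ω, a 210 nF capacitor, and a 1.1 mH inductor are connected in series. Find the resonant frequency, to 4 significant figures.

10.47 kHz

ω₀ = 1/√(LC) = 1/√(0.0011 × 2.1e-07) = 65800 rad/s
f₀ = ω₀/(2π) = 10.47 kHz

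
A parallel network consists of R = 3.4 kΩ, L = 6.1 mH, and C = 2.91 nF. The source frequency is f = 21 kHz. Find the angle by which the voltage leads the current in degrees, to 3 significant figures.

ω = 2πf = 131900 rad/s
X_L = ωL = 805 Ω
X_C = 1/(ωC) = 2600 Ω
Parallel: admittances add. Y = 1/R + 1/(jωL) + jωC
Y = (0.000294 − j0.000858) S
|Y| = 0.000907 S → |Z| = 1/|Y| = 1100 Ω, ∠Z = −∠Y = 71.1°

71.1°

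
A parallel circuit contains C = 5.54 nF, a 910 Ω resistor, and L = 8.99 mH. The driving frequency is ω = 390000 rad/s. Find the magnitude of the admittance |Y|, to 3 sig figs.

2.17 mS

X_L = ωL = 3510 Ω
X_C = 1/(ωC) = 463 Ω
Parallel: admittances add. Y = 1/R + 1/(jωL) + jωC
Y = (0.00110 + j0.00188) S
|Y| = 0.00217 S → |Z| = 1/|Y| = 460 Ω, ∠Z = −∠Y = -59.6°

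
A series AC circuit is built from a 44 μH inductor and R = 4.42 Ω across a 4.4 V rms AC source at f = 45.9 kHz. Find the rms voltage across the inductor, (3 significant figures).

4.16 V

ω = 2πf = 288400 rad/s
X_L = ωL = 12.7 Ω
Z = 4.42 + j12.7 Ω
|Z| = √(4.42² + 12.7²) = 13.4 Ω
I = V/|Z| = 327 mA
V_L = I·|Z_L| = 0.327 × 12.7 = 4.16 V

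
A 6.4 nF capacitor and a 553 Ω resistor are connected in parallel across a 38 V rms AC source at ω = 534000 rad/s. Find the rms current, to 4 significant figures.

X_C = 1/(ωC) = 292.6 Ω
Parallel: admittances add. Y = 1/R + jωC
Y = (0.001808 + j0.003418) S
|Y| = 0.003867 S → |Z| = 1/|Y| = 258.6 Ω, ∠Z = −∠Y = -62.12°
I = V/|Z| = 38/258.6 = 146.9 mA

146.9 mA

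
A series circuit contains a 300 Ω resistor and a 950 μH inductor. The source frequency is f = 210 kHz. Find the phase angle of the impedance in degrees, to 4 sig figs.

ω = 2πf = 1.319e+06 rad/s
X_L = ωL = 1253 Ω
Z = 300.0 + j1253 Ω
|Z| = √(300.0² + 1253²) = 1289 Ω
∠Z = arctan(1253/300.0) = 76.54°

76.54°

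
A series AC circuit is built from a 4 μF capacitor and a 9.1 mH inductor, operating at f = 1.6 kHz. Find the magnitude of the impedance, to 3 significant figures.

66.6 Ω

ω = 2πf = 10050 rad/s
X_L = ωL = 91.5 Ω
X_C = 1/(ωC) = 24.9 Ω
Net reactance X = X_L − X_C = 66.6 Ω
Z = j66.6 Ω
|Z| = √(0² + 66.6²) = 66.6 Ω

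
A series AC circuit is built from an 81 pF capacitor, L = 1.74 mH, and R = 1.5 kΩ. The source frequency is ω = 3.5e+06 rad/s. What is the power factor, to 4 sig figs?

0.5052

X_L = ωL = 6090 Ω
X_C = 1/(ωC) = 3527 Ω
Net reactance X = X_L − X_C = 2563 Ω
Z = 1500 + j2563 Ω
|Z| = √(1500² + 2563²) = 2969 Ω
∠Z = arctan(2563/1500) = 59.66°
cos φ = cos(59.66°) = 0.5052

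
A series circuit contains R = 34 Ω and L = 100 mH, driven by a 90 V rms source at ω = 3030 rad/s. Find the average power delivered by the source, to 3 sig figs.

X_L = ωL = 303 Ω
Z = 34.0 + j303 Ω
|Z| = √(34.0² + 303²) = 305 Ω
∠Z = arctan(303/34.0) = 83.6°
I = V/|Z| = 295 mA
P = VI cos φ = 90 × 0.295 × cos(83.6°) = 2.96 W

2.96 W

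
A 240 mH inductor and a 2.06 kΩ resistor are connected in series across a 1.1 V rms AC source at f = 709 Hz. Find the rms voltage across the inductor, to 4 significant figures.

0.5067 V

ω = 2πf = 4455 rad/s
X_L = ωL = 1069 Ω
Z = 2060 + j1069 Ω
|Z| = √(2060² + 1069²) = 2321 Ω
I = V/|Z| = 473.9 μA
V_L = I·|Z_L| = 0.0004739 × 1069 = 0.5067 V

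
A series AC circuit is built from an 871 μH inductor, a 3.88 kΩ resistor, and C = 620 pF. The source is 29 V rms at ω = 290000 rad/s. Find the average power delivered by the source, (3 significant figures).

75.5 mW

X_L = ωL = 253 Ω
X_C = 1/(ωC) = 5560 Ω
Net reactance X = X_L − X_C = -5310 Ω
Z = 3880 − j5310 Ω
|Z| = √(3880² + 5310²) = 6580 Ω
∠Z = arctan(-5310/3880) = -53.8°
I = V/|Z| = 4.41 mA
P = VI cos φ = 29 × 0.00441 × cos(-53.8°) = 75.5 mW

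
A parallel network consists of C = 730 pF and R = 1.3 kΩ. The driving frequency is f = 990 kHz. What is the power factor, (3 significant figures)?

ω = 2πf = 6.22e+06 rad/s
X_C = 1/(ωC) = 220 Ω
Parallel: admittances add. Y = 1/R + jωC
Y = (0.000769 + j0.00454) S
|Y| = 0.00461 S → |Z| = 1/|Y| = 217 Ω, ∠Z = −∠Y = -80.4°
cos φ = cos(-80.4°) = 0.167

0.167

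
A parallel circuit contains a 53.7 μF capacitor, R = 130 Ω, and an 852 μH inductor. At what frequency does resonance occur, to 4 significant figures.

744.1 Hz

ω₀ = 1/√(LC) = 1/√(0.000852 × 5.37e-05) = 4675 rad/s
f₀ = ω₀/(2π) = 744.1 Hz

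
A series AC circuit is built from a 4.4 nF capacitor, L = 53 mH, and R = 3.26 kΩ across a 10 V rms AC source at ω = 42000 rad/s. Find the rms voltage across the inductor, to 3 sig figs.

4.88 V

X_L = ωL = 2230 Ω
X_C = 1/(ωC) = 5410 Ω
Net reactance X = X_L − X_C = -3190 Ω
Z = 3260 − j3190 Ω
|Z| = √(3260² + 3190²) = 4560 Ω
I = V/|Z| = 2.19 mA
V_L = I·|Z_L| = 0.00219 × 2230 = 4.88 V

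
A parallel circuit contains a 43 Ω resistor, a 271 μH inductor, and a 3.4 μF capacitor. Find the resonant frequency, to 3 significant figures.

ω₀ = 1/√(LC) = 1/√(0.000271 × 3.4e-06) = 32940 rad/s
f₀ = ω₀/(2π) = 5.24 kHz

5.24 kHz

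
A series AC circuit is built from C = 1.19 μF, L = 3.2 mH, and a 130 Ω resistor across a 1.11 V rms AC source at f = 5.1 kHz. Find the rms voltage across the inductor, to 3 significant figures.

ω = 2πf = 32040 rad/s
X_L = ωL = 103 Ω
X_C = 1/(ωC) = 26.2 Ω
Net reactance X = X_L − X_C = 76.3 Ω
Z = 130 + j76.3 Ω
|Z| = √(130² + 76.3²) = 151 Ω
I = V/|Z| = 7.36 mA
V_L = I·|Z_L| = 0.00736 × 103 = 0.755 V

0.755 V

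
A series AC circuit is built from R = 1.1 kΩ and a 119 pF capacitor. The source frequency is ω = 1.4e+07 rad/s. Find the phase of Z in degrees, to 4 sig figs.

X_C = 1/(ωC) = 600.2 Ω
Z = 1100 − j600.2 Ω
|Z| = √(1100² + 600.2²) = 1253 Ω
∠Z = arctan(-600.2/1100) = -28.62°

-28.62°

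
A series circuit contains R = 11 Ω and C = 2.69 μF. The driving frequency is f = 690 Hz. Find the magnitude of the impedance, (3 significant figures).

86.4 Ω

ω = 2πf = 4335 rad/s
X_C = 1/(ωC) = 85.7 Ω
Z = 11.0 − j85.7 Ω
|Z| = √(11.0² + 85.7²) = 86.4 Ω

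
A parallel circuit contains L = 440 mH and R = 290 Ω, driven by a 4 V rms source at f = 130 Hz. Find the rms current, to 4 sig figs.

17.72 mA

ω = 2πf = 816.8 rad/s
X_L = ωL = 359.4 Ω
Parallel: admittances add. Y = 1/R + 1/(jωL)
Y = (0.003448 − j0.002782) S
|Y| = 0.004431 S → |Z| = 1/|Y| = 225.7 Ω, ∠Z = −∠Y = 38.90°
I = V/|Z| = 4/225.7 = 17.72 mA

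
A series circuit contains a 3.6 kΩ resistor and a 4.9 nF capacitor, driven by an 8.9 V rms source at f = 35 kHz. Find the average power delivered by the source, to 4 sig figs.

20.63 mW

ω = 2πf = 219900 rad/s
X_C = 1/(ωC) = 928.0 Ω
Z = 3600 − j928.0 Ω
|Z| = √(3600² + 928.0²) = 3718 Ω
∠Z = arctan(-928.0/3600) = -14.46°
I = V/|Z| = 2.394 mA
P = VI cos φ = 8.9 × 0.002394 × cos(-14.46°) = 20.63 mW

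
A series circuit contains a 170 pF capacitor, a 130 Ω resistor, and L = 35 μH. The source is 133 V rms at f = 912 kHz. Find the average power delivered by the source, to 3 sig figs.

3.29 W

ω = 2πf = 5.73e+06 rad/s
X_L = ωL = 201 Ω
X_C = 1/(ωC) = 1030 Ω
Net reactance X = X_L − X_C = -826 Ω
Z = 130 − j826 Ω
|Z| = √(130² + 826²) = 836 Ω
∠Z = arctan(-826/130) = -81.1°
I = V/|Z| = 159 mA
P = VI cos φ = 133 × 0.159 × cos(-81.1°) = 3.29 W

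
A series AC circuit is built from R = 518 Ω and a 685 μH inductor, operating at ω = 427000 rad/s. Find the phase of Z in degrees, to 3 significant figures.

X_L = ωL = 292 Ω
Z = 518 + j292 Ω
|Z| = √(518² + 292²) = 595 Ω
∠Z = arctan(292/518) = 29.5°

29.5°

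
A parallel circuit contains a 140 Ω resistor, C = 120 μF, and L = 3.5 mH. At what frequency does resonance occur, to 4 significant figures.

ω₀ = 1/√(LC) = 1/√(0.0035 × 0.00012) = 1543 rad/s
f₀ = ω₀/(2π) = 245.6 Hz

245.6 Hz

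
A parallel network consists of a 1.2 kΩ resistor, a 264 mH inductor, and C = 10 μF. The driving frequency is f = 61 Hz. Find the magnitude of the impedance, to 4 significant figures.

163.7 Ω

ω = 2πf = 383.3 rad/s
X_L = ωL = 101.2 Ω
X_C = 1/(ωC) = 260.9 Ω
Parallel: admittances add. Y = 1/R + 1/(jωL) + jωC
Y = (0.0008333 − j0.006050) S
|Y| = 0.006107 S → |Z| = 1/|Y| = 163.7 Ω, ∠Z = −∠Y = 82.16°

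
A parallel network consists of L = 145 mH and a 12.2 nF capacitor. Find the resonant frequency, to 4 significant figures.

3.784 kHz

ω₀ = 1/√(LC) = 1/√(0.145 × 1.22e-08) = 23780 rad/s
f₀ = ω₀/(2π) = 3.784 kHz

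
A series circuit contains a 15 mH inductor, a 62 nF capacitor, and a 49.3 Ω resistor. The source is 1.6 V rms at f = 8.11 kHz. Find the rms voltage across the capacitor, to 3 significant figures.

1.12 V

ω = 2πf = 50960 rad/s
X_L = ωL = 764 Ω
X_C = 1/(ωC) = 317 Ω
Net reactance X = X_L − X_C = 448 Ω
Z = 49.3 + j448 Ω
|Z| = √(49.3² + 448²) = 451 Ω
I = V/|Z| = 3.55 mA
V_C = I·|Z_C| = 0.00355 × 317 = 1.12 V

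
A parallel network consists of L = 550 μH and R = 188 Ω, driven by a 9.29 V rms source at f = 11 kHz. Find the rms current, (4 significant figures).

ω = 2πf = 69120 rad/s
X_L = ωL = 38.01 Ω
Parallel: admittances add. Y = 1/R + 1/(jωL)
Y = (0.005319 − j0.02631) S
|Y| = 0.02684 S → |Z| = 1/|Y| = 37.26 Ω, ∠Z = −∠Y = 78.57°
I = V/|Z| = 9.29/37.26 = 249.3 mA

249.3 mA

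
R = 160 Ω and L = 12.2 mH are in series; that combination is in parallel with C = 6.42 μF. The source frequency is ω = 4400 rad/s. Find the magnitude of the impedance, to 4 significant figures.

X_L = ωL = 53.68 Ω
X_C = 1/(ωC) = 35.40 Ω
Branch 1 (R+jX_L): Z₁ = 160.0 + j53.68 Ω, |Z₁| = 168.8 Ω
Branch 2 (−jX_C): Z₂ = −j35.40 Ω
Parallel: Z = Z₁Z₂/(Z₁+Z₂), |Z| = 37.10 Ω, ∠Z = -77.97°

37.10 Ω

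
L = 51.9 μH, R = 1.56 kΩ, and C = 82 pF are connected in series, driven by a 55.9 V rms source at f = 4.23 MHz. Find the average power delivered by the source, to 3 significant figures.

ω = 2πf = 2.658e+07 rad/s
X_L = ωL = 1380 Ω
X_C = 1/(ωC) = 459 Ω
Net reactance X = X_L − X_C = 921 Ω
Z = 1560 + j921 Ω
|Z| = √(1560² + 921²) = 1810 Ω
∠Z = arctan(921/1560) = 30.5°
I = V/|Z| = 30.9 mA
P = VI cos φ = 55.9 × 0.0309 × cos(30.5°) = 1.49 W

1.49 W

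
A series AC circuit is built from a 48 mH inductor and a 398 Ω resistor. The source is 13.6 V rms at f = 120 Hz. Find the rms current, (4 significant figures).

ω = 2πf = 754.0 rad/s
X_L = ωL = 36.19 Ω
Z = 398.0 + j36.19 Ω
|Z| = √(398.0² + 36.19²) = 399.6 Ω
I = V/|Z| = 13.6/399.6 = 34.03 mA

34.03 mA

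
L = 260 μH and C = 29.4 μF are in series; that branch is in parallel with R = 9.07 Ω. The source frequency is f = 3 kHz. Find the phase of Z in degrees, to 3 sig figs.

ω = 2πf = 18850 rad/s
X_L = ωL = 4.90 Ω
X_C = 1/(ωC) = 1.80 Ω
Branch 1: Z₁ = R = 9.07 Ω
Branch 2 (series LC): Z₂ = j(X_L − X_C) = j3.10 Ω
Parallel: Z = Z₁Z₂/(Z₁+Z₂), |Z| = 2.93 Ω, ∠Z = 71.2°

71.2°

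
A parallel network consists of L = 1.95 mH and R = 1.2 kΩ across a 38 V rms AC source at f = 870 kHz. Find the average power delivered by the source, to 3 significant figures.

ω = 2πf = 5.466e+06 rad/s
X_L = ωL = 10700 Ω
Parallel: admittances add. Y = 1/R + 1/(jωL)
Y = (0.000833 − j9.38e-05) S
|Y| = 0.000839 S → |Z| = 1/|Y| = 1190 Ω, ∠Z = −∠Y = 6.42°
I = V/|Z| = 31.9 mA
P = VI cos φ = 38 × 0.0319 × cos(6.42°) = 1.20 W

1.20 W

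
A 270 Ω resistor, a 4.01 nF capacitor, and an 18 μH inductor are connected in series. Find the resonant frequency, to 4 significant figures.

ω₀ = 1/√(LC) = 1/√(1.8e-05 × 4.01e-09) = 3.722e+06 rad/s
f₀ = ω₀/(2π) = 592.4 kHz

592.4 kHz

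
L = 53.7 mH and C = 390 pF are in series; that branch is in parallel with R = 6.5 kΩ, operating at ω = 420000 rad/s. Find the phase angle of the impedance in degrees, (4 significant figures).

X_L = ωL = 22550 Ω
X_C = 1/(ωC) = 6105 Ω
Branch 1: Z₁ = R = 6500 Ω
Branch 2 (series LC): Z₂ = j(X_L − X_C) = j16450 Ω
Parallel: Z = Z₁Z₂/(Z₁+Z₂), |Z| = 6045 Ω, ∠Z = 21.56°

21.56°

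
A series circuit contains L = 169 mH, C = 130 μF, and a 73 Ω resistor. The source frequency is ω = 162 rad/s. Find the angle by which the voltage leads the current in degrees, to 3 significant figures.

X_L = ωL = 27.4 Ω
X_C = 1/(ωC) = 47.5 Ω
Net reactance X = X_L − X_C = -20.1 Ω
Z = 73.0 − j20.1 Ω
|Z| = √(73.0² + 20.1²) = 75.7 Ω
∠Z = arctan(-20.1/73.0) = -15.4°

-15.4°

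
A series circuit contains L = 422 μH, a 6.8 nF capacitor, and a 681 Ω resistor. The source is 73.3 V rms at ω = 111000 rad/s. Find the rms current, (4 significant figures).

X_L = ωL = 46.84 Ω
X_C = 1/(ωC) = 1325 Ω
Net reactance X = X_L − X_C = -1278 Ω
Z = 681.0 − j1278 Ω
|Z| = √(681.0² + 1278²) = 1448 Ω
I = V/|Z| = 73.3/1448 = 50.62 mA

50.62 mA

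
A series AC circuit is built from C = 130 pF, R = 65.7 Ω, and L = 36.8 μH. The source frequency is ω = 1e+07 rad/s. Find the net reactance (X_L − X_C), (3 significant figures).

X_L = ωL = 368 Ω
X_C = 1/(ωC) = 769 Ω
X = 368 − 769 = -401 Ω

-401 Ω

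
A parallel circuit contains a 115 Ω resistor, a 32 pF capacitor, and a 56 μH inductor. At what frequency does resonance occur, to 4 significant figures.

3.760 MHz

ω₀ = 1/√(LC) = 1/√(5.6e-05 × 3.2e-11) = 2.362e+07 rad/s
f₀ = ω₀/(2π) = 3.760 MHz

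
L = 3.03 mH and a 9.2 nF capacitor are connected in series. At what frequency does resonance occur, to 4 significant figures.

ω₀ = 1/√(LC) = 1/√(0.00303 × 9.2e-09) = 189400 rad/s
f₀ = ω₀/(2π) = 30.14 kHz

30.14 kHz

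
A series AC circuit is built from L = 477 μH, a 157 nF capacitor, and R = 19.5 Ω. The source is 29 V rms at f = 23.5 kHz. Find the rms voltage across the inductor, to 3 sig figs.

60.9 V

ω = 2πf = 147700 rad/s
X_L = ωL = 70.4 Ω
X_C = 1/(ωC) = 43.1 Ω
Net reactance X = X_L − X_C = 27.3 Ω
Z = 19.5 + j27.3 Ω
|Z| = √(19.5² + 27.3²) = 33.5 Ω
I = V/|Z| = 865 mA
V_L = I·|Z_L| = 0.865 × 70.4 = 60.9 V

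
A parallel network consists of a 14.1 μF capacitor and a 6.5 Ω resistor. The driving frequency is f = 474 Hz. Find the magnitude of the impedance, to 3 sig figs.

6.27 Ω

ω = 2πf = 2978 rad/s
X_C = 1/(ωC) = 23.8 Ω
Parallel: admittances add. Y = 1/R + jωC
Y = (0.154 + j0.0420) S
|Y| = 0.159 S → |Z| = 1/|Y| = 6.27 Ω, ∠Z = −∠Y = -15.3°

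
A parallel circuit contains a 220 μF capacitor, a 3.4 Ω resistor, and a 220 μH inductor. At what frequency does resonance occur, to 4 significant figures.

ω₀ = 1/√(LC) = 1/√(0.00022 × 0.00022) = 4545 rad/s
f₀ = ω₀/(2π) = 723.4 Hz

723.4 Hz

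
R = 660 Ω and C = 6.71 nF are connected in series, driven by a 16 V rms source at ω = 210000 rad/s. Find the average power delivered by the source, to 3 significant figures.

180 mW

X_C = 1/(ωC) = 710 Ω
Z = 660 − j710 Ω
|Z| = √(660² + 710²) = 969 Ω
∠Z = arctan(-710/660) = -47.1°
I = V/|Z| = 16.5 mA
P = VI cos φ = 16 × 0.0165 × cos(-47.1°) = 180 mW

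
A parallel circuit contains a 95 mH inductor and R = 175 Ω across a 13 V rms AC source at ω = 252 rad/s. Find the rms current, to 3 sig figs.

X_L = ωL = 23.9 Ω
Parallel: admittances add. Y = 1/R + 1/(jωL)
Y = (0.00571 − j0.0418) S
|Y| = 0.0422 S → |Z| = 1/|Y| = 23.7 Ω, ∠Z = −∠Y = 82.2°
I = V/|Z| = 13/23.7 = 548 mA

548 mA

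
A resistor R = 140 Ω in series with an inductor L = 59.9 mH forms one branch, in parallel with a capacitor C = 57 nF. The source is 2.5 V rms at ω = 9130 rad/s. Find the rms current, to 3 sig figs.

3.18 mA

X_L = ωL = 547 Ω
X_C = 1/(ωC) = 1920 Ω
Branch 1 (R+jX_L): Z₁ = 140 + j547 Ω, |Z₁| = 565 Ω
Branch 2 (−jX_C): Z₂ = −j1920 Ω
Parallel: Z = Z₁Z₂/(Z₁+Z₂), |Z| = 785 Ω, ∠Z = 69.8°
I = V/|Z| = 2.5/785 = 3.18 mA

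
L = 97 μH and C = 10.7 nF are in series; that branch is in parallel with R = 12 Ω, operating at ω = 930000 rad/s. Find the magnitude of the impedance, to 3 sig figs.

X_L = ωL = 90.2 Ω
X_C = 1/(ωC) = 100 Ω
Branch 1: Z₁ = R = 12.0 Ω
Branch 2 (series LC): Z₂ = j(X_L − X_C) = −j10.3 Ω
Parallel: Z = Z₁Z₂/(Z₁+Z₂), |Z| = 7.81 Ω, ∠Z = -49.4°

7.81 Ω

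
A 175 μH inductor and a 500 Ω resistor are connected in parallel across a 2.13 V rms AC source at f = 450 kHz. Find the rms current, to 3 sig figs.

6.06 mA

ω = 2πf = 2.827e+06 rad/s
X_L = ωL = 495 Ω
Parallel: admittances add. Y = 1/R + 1/(jωL)
Y = (0.00200 − j0.00202) S
|Y| = 0.00284 S → |Z| = 1/|Y| = 352 Ω, ∠Z = −∠Y = 45.3°
I = V/|Z| = 2.13/352 = 6.06 mA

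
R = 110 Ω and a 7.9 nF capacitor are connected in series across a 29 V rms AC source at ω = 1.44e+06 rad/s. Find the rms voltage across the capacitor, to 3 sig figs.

18.1 V

X_C = 1/(ωC) = 87.9 Ω
Z = 110 − j87.9 Ω
|Z| = √(110² + 87.9²) = 141 Ω
I = V/|Z| = 206 mA
V_C = I·|Z_C| = 0.206 × 87.9 = 18.1 V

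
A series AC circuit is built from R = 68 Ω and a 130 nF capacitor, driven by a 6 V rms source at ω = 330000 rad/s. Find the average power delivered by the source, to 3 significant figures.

X_C = 1/(ωC) = 23.3 Ω
Z = 68.0 − j23.3 Ω
|Z| = √(68.0² + 23.3²) = 71.9 Ω
∠Z = arctan(-23.3/68.0) = -18.9°
I = V/|Z| = 83.5 mA
P = VI cos φ = 6 × 0.0835 × cos(-18.9°) = 474 mW

474 mW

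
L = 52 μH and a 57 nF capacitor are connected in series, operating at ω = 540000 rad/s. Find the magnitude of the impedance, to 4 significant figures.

4.409 Ω

X_L = ωL = 28.08 Ω
X_C = 1/(ωC) = 32.49 Ω
Net reactance X = X_L − X_C = -4.409 Ω
Z = − j4.409 Ω
|Z| = √(0² + 4.409²) = 4.409 Ω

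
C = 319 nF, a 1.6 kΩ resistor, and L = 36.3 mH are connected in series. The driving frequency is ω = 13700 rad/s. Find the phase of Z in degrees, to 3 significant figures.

9.53°

X_L = ωL = 497 Ω
X_C = 1/(ωC) = 229 Ω
Net reactance X = X_L − X_C = 268 Ω
Z = 1600 + j268 Ω
|Z| = √(1600² + 268²) = 1620 Ω
∠Z = arctan(268/1600) = 9.53°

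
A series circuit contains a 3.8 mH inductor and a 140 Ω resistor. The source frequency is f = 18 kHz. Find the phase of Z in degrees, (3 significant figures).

ω = 2πf = 113100 rad/s
X_L = ωL = 430 Ω
Z = 140 + j430 Ω
|Z| = √(140² + 430²) = 452 Ω
∠Z = arctan(430/140) = 72.0°

72.0°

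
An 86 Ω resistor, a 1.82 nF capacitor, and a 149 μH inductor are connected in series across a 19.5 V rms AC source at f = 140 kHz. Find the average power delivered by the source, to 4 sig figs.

130.3 mW

ω = 2πf = 879600 rad/s
X_L = ωL = 131.1 Ω
X_C = 1/(ωC) = 624.6 Ω
Net reactance X = X_L − X_C = -493.6 Ω
Z = 86.00 − j493.6 Ω
|Z| = √(86.00² + 493.6²) = 501.0 Ω
∠Z = arctan(-493.6/86.00) = -80.12°
I = V/|Z| = 38.92 mA
P = VI cos φ = 19.5 × 0.03892 × cos(-80.12°) = 130.3 mW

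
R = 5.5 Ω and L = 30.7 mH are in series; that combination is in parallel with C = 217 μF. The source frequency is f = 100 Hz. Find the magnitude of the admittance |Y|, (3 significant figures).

ω = 2πf = 628.3 rad/s
X_L = ωL = 19.3 Ω
X_C = 1/(ωC) = 7.33 Ω
Branch 1 (R+jX_L): Z₁ = 5.50 + j19.3 Ω, |Z₁| = 20.1 Ω
Branch 2 (−jX_C): Z₂ = −j7.33 Ω
Parallel: Z = Z₁Z₂/(Z₁+Z₂), |Z| = 11.2 Ω, ∠Z = -81.2°
|Y| = 1/|Z| = 89.5 mS

89.5 mS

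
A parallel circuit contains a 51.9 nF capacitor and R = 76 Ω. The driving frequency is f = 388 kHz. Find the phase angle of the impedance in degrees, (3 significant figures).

-84.1°

ω = 2πf = 2.438e+06 rad/s
X_C = 1/(ωC) = 7.90 Ω
Parallel: admittances add. Y = 1/R + jωC
Y = (0.0132 + j0.127) S
|Y| = 0.127 S → |Z| = 1/|Y| = 7.86 Ω, ∠Z = −∠Y = -84.1°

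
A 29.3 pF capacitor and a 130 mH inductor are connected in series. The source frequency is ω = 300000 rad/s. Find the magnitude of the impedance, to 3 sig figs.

X_L = ωL = 39000 Ω
X_C = 1/(ωC) = 114000 Ω
Net reactance X = X_L − X_C = -74800 Ω
Z = − j74800 Ω
|Z| = √(0² + 74800²) = 74800 Ω

74800 Ω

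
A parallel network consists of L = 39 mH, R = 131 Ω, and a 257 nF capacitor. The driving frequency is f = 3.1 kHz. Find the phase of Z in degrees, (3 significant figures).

-25.8°

ω = 2πf = 19480 rad/s
X_L = ωL = 760 Ω
X_C = 1/(ωC) = 200 Ω
Parallel: admittances add. Y = 1/R + 1/(jωL) + jωC
Y = (0.00763 + j0.00369) S
|Y| = 0.00848 S → |Z| = 1/|Y| = 118 Ω, ∠Z = −∠Y = -25.8°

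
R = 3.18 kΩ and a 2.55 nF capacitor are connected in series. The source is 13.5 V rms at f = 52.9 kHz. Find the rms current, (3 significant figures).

ω = 2πf = 332400 rad/s
X_C = 1/(ωC) = 1180 Ω
Z = 3180 − j1180 Ω
|Z| = √(3180² + 1180²) = 3390 Ω
I = V/|Z| = 13.5/3390 = 3.98 mA

3.98 mA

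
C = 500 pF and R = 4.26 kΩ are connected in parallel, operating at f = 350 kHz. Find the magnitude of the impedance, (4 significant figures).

889.4 Ω

ω = 2πf = 2.199e+06 rad/s
X_C = 1/(ωC) = 909.5 Ω
Parallel: admittances add. Y = 1/R + jωC
Y = (0.0002347 + j0.001100) S
|Y| = 0.001124 S → |Z| = 1/|Y| = 889.4 Ω, ∠Z = −∠Y = -77.95°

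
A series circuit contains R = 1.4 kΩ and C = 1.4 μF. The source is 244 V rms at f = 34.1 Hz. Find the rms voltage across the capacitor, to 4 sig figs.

225.0 V

ω = 2πf = 214.3 rad/s
X_C = 1/(ωC) = 3334 Ω
Z = 1400 − j3334 Ω
|Z| = √(1400² + 3334²) = 3616 Ω
I = V/|Z| = 67.48 mA
V_C = I·|Z_C| = 0.06748 × 3334 = 225.0 V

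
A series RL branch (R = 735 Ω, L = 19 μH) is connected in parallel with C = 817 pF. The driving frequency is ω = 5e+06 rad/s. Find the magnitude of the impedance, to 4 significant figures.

241.9 Ω

X_L = ωL = 95.00 Ω
X_C = 1/(ωC) = 244.8 Ω
Branch 1 (R+jX_L): Z₁ = 735.0 + j95.00 Ω, |Z₁| = 741.1 Ω
Branch 2 (−jX_C): Z₂ = −j244.8 Ω
Parallel: Z = Z₁Z₂/(Z₁+Z₂), |Z| = 241.9 Ω, ∠Z = -71.12°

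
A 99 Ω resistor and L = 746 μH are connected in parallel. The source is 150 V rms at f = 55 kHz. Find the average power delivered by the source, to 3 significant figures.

ω = 2πf = 345600 rad/s
X_L = ωL = 258 Ω
Parallel: admittances add. Y = 1/R + 1/(jωL)
Y = (0.0101 − j0.00388) S
|Y| = 0.0108 S → |Z| = 1/|Y| = 92.4 Ω, ∠Z = −∠Y = 21.0°
I = V/|Z| = 1.62 A
P = VI cos φ = 150 × 1.62 × cos(21.0°) = 227 W

227 W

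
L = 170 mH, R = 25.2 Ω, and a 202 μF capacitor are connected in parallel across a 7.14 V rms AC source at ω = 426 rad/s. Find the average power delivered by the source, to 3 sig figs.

2.02 W

X_L = ωL = 72.4 Ω
X_C = 1/(ωC) = 11.6 Ω
Parallel: admittances add. Y = 1/R + 1/(jωL) + jωC
Y = (0.0397 + j0.0722) S
|Y| = 0.0824 S → |Z| = 1/|Y| = 12.1 Ω, ∠Z = −∠Y = -61.2°
I = V/|Z| = 589 mA
P = VI cos φ = 7.14 × 0.589 × cos(-61.2°) = 2.02 W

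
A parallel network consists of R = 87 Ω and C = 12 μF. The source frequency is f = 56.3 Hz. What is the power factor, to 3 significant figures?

0.938

ω = 2πf = 353.7 rad/s
X_C = 1/(ωC) = 236 Ω
Parallel: admittances add. Y = 1/R + jωC
Y = (0.0115 + j0.00424) S
|Y| = 0.0123 S → |Z| = 1/|Y| = 81.6 Ω, ∠Z = −∠Y = -20.3°
cos φ = cos(-20.3°) = 0.938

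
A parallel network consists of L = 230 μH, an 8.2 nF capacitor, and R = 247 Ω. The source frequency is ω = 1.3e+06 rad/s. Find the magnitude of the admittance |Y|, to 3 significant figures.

8.36 mS

X_L = ωL = 299 Ω
X_C = 1/(ωC) = 93.8 Ω
Parallel: admittances add. Y = 1/R + 1/(jωL) + jωC
Y = (0.00405 + j0.00732) S
|Y| = 0.00836 S → |Z| = 1/|Y| = 120 Ω, ∠Z = −∠Y = -61.0°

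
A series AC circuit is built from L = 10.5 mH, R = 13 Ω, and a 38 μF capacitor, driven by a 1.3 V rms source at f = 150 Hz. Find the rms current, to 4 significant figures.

ω = 2πf = 942.5 rad/s
X_L = ωL = 9.896 Ω
X_C = 1/(ωC) = 27.92 Ω
Net reactance X = X_L − X_C = -18.03 Ω
Z = 13.00 − j18.03 Ω
|Z| = √(13.00² + 18.03²) = 22.22 Ω
I = V/|Z| = 1.3/22.22 = 58.49 mA

58.49 mA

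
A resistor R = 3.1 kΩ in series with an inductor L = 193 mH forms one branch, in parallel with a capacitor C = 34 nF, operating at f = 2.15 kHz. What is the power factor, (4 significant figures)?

ω = 2πf = 13510 rad/s
X_L = ωL = 2607 Ω
X_C = 1/(ωC) = 2177 Ω
Branch 1 (R+jX_L): Z₁ = 3100 + j2607 Ω, |Z₁| = 4051 Ω
Branch 2 (−jX_C): Z₂ = −j2177 Ω
Parallel: Z = Z₁Z₂/(Z₁+Z₂), |Z| = 2818 Ω, ∠Z = -57.83°
cos φ = cos(-57.83°) = 0.5324

0.5324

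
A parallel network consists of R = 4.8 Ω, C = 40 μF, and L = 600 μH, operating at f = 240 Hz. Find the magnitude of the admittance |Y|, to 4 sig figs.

ω = 2πf = 1508 rad/s
X_L = ωL = 0.9048 Ω
X_C = 1/(ωC) = 16.58 Ω
Parallel: admittances add. Y = 1/R + 1/(jωL) + jωC
Y = (0.2083 − j1.045) S
|Y| = 1.065 S → |Z| = 1/|Y| = 0.9385 Ω, ∠Z = −∠Y = 78.72°

1.065 S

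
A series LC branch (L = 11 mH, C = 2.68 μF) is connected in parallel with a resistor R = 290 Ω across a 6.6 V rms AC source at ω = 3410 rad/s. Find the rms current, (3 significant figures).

94.6 mA

X_L = ωL = 37.5 Ω
X_C = 1/(ωC) = 109 Ω
Branch 1: Z₁ = R = 290 Ω
Branch 2 (series LC): Z₂ = j(X_L − X_C) = −j71.9 Ω
Parallel: Z = Z₁Z₂/(Z₁+Z₂), |Z| = 69.8 Ω, ∠Z = -76.1°
I = V/|Z| = 6.6/69.8 = 94.6 mA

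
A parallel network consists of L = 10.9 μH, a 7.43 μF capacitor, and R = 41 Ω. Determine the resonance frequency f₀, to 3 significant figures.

ω₀ = 1/√(LC) = 1/√(1.09e-05 × 7.43e-06) = 111100 rad/s
f₀ = ω₀/(2π) = 17.7 kHz

17.7 kHz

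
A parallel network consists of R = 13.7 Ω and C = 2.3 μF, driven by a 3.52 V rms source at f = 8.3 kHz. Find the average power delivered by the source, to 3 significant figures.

904 mW

ω = 2πf = 52150 rad/s
X_C = 1/(ωC) = 8.34 Ω
Parallel: admittances add. Y = 1/R + jωC
Y = (0.0730 + j0.120) S
|Y| = 0.140 S → |Z| = 1/|Y| = 7.12 Ω, ∠Z = −∠Y = -58.7°
I = V/|Z| = 494 mA
P = VI cos φ = 3.52 × 0.494 × cos(-58.7°) = 904 mW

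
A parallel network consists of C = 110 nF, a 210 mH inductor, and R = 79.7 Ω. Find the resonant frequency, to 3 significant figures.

1.05 kHz

ω₀ = 1/√(LC) = 1/√(0.21 × 1.1e-07) = 6580 rad/s
f₀ = ω₀/(2π) = 1.05 kHz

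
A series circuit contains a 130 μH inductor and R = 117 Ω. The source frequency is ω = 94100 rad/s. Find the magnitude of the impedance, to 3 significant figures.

118 Ω

X_L = ωL = 12.2 Ω
Z = 117 + j12.2 Ω
|Z| = √(117² + 12.2²) = 118 Ω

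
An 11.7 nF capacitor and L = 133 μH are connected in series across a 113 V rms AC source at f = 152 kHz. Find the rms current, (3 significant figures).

3.01 A

ω = 2πf = 955000 rad/s
X_L = ωL = 127 Ω
X_C = 1/(ωC) = 89.5 Ω
Net reactance X = X_L − X_C = 37.5 Ω
Z = j37.5 Ω
|Z| = √(0² + 37.5²) = 37.5 Ω
I = V/|Z| = 113/37.5 = 3.01 A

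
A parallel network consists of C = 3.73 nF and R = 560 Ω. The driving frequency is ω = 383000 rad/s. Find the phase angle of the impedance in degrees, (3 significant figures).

-38.7°

X_C = 1/(ωC) = 700 Ω
Parallel: admittances add. Y = 1/R + jωC
Y = (0.00179 + j0.00143) S
|Y| = 0.00229 S → |Z| = 1/|Y| = 437 Ω, ∠Z = −∠Y = -38.7°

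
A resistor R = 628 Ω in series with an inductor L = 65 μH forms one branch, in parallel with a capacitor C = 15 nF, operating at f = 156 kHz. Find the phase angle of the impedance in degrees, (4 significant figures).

-83.81°

ω = 2πf = 980200 rad/s
X_L = ωL = 63.71 Ω
X_C = 1/(ωC) = 68.01 Ω
Branch 1 (R+jX_L): Z₁ = 628.0 + j63.71 Ω, |Z₁| = 631.2 Ω
Branch 2 (−jX_C): Z₂ = −j68.01 Ω
Parallel: Z = Z₁Z₂/(Z₁+Z₂), |Z| = 68.36 Ω, ∠Z = -83.81°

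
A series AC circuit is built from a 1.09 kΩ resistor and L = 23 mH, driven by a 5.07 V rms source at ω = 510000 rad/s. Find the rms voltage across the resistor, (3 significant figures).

0.469 V

X_L = ωL = 11700 Ω
Z = 1090 + j11700 Ω
|Z| = √(1090² + 11700²) = 11800 Ω
I = V/|Z| = 430 μA
V_R = I·|Z_R| = 0.000430 × 1090 = 0.469 V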